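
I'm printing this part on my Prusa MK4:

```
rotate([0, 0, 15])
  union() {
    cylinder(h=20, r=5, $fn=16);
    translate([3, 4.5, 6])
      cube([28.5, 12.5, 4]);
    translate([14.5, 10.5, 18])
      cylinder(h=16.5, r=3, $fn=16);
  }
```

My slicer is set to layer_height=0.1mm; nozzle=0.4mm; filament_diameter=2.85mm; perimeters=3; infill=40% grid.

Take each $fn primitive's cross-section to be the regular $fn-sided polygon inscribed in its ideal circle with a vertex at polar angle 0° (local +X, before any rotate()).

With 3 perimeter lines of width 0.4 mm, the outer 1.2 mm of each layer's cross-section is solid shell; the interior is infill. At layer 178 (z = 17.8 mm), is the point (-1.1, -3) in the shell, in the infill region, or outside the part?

At z = 17.8 mm: the cylinder: section is a regular 16-gon, circumradius r=5; the cube at (3, 4.5) is absent (z outside [6, 10]); the cylinder at (14.5, 10.5) is absent (z outside [18, 34.5]); Combining (union): only the r=5 cylinder is present, so the union is just that shape — 1 connected region; (rotated 15° about Z; rotation is an isometry so areas/perimeters/island counts are preserved). Overall, the cross-section is a single solid region. Undo the 15° rotation: the query point maps to (-1.839, -2.613) in the un-rotated model frame. The nearest boundary edge runs (-3.54, -3.54)→(-1.91, -4.62); distance from the point to it = 1.71 mm. The point is inside the cross-section and 1.71 mm from the nearest boundary — more than the 1.2 mm shell width (3 × 0.4), so it's in the infill interior.

infill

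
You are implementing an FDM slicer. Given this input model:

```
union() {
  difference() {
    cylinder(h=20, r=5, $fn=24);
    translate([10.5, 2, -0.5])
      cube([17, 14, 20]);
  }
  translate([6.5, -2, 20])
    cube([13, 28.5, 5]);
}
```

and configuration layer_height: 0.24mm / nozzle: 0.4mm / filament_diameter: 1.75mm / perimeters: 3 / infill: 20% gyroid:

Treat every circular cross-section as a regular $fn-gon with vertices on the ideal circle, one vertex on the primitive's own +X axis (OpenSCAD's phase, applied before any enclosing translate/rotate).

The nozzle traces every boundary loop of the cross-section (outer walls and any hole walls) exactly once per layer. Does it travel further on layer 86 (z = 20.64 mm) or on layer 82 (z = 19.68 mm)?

layer 86 (z = 20.64 mm)

Layer 86 (z = 20.64): the cylinder is not intersected at this z (z outside [0, 20]); the cube at (10.5, 2) is absent (z outside [-0.5, 19.5]); After the difference (first − rest): the first operand is absent here, so nothing remains; the 13×28.5 cube at (6.5, -2) contributes its full rectangle (perimeter 83.00 mm); Taking the union: only the 13×28.5 cube at (6.5, -2) is present, so the union is just that shape — boundary = 83.00 mm. So its perimeter = 83.00 mm. Layer 82 (z = 19.68): the r=5 cylinder contributes a regular 24-gon of circumradius 5 (perimeter = 2·24·5.000·sin(180°/24) = 31.33 mm); the cube at (10.5, 2) is not intersected at this z (z outside [-0.5, 19.5]); After the difference (first − rest): none of the subtracted shapes is present at this height, so the r=5 cylinder is unchanged — boundary = 31.33 mm; the cube at (6.5, -2) is absent (z outside [20, 25]); Merging all regions: only the result so far is present, so the union is just that shape — boundary = 31.33 mm. So its perimeter = 31.33 mm. Layer 86 is larger (83.00 vs 31.33 mm).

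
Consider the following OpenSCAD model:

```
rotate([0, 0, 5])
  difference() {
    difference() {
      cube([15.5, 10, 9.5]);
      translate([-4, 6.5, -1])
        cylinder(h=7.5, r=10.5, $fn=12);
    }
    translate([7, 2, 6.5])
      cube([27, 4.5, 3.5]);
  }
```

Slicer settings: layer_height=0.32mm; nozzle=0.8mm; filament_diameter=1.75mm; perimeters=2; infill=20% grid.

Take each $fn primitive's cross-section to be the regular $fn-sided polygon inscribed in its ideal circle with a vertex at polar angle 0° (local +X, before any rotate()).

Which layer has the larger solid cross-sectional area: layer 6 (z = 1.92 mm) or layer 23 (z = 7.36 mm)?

Layer 6 (z = 1.92): the cube is present — its section is the full 15.5×10 rectangle (area 155.00 mm²); the r=10.5 cylinder at (-4, 6.5) contributes a regular 12-gon of circumradius 10.5 (area = (12/2)·10.500²·sin(360°/12) = 330.75 mm²); After the difference (first − rest): starting from the 15.5×10 cube (155.00 mm²), the r=10.5 cylinder at (-4, 6.5) partially overlaps it — only the 57.13 mm² overlap (of its 330.75 mm²) is removed, clipping the outline — area = 97.87 mm²; the cube at (7, 2) does not reach this height (z outside [6.5, 10]); After the difference (first − rest): none of the subtracted shapes is present at this height, so the result so far is unchanged — area = 97.87 mm²; (rotated 5° about Z; rotation is an isometry so areas/perimeters/island counts are preserved). So its area = 97.87 mm². Layer 23 (z = 7.36): the cube (footprint 15.5×10) is included at this height (area 155.00 mm²); the cylinder at (-4, 6.5) does not reach this height (z outside [-1, 6.5]); Taking the first minus the rest: none of the subtracted shapes is present at this height, so the 15.5×10 cube is unchanged — area = 155.00 mm²; the cube at (7, 2) is present — its section is the full 27×4.5 rectangle (area 121.50 mm²); Taking the first minus the rest: starting from that combined region (155.00 mm²), the 27×4.5 cube at (7, 2) partially overlaps it — only the 38.25 mm² overlap (of its 121.50 mm²) is removed, clipping the outline — area = 116.75 mm²; (whole slice rotated 5° about Z — lengths, areas and connectivity unchanged). So its area = 116.75 mm². Layer 23 is larger (116.75 vs 97.87 mm²).

layer 23 (z = 7.36 mm)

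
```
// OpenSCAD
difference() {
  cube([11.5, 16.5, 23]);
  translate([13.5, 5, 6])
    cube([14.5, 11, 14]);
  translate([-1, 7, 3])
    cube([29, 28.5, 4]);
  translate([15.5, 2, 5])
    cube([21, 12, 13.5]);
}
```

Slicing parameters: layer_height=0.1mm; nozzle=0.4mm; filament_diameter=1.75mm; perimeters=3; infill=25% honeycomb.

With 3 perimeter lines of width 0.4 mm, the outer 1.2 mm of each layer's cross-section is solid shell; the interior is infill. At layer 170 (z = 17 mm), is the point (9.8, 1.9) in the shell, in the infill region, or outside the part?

At z = 17 mm: the cube (footprint 11.5×16.5) is included at this height; the 14.5×11 cube at (13.5, 5) contributes its full rectangle; the cube at (-1, 7) is absent (z outside [3, 7]); the cube at (15.5, 2) (footprint 21×12) is included at this height; Taking the first minus the rest: starting from the 11.5×16.5 cube, the 14.5×11 cube at (13.5, 5) misses the remaining region (no effect); the 21×12 cube at (15.5, 2) misses the remaining region (no effect) — 1 connected region. Overall, the cross-section is a single solid region. The nearest boundary edge runs (11.50, 16.50)→(11.50, 0.00); distance from the point to it = 1.70 mm. The point is inside the cross-section and 1.70 mm from the nearest boundary — more than the 1.2 mm shell width (3 × 0.4), so it's in the infill interior.

infill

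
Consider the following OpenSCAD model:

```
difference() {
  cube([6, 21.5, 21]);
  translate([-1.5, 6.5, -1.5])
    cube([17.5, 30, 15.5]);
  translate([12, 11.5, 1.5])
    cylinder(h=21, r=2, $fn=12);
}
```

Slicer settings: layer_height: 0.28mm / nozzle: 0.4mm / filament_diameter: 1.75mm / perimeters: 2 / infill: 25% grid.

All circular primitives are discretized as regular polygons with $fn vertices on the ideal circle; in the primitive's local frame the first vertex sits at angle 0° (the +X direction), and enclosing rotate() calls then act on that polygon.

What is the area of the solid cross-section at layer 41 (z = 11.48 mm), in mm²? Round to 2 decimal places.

At z = 11.48 mm: the 6×21.5 cube contributes its full rectangle (area 129.00 mm²); the 17.5×30 cube at (-1.5, 6.5) contributes its full rectangle (area 525.00 mm²); the r=2 cylinder at (12, 11.5) gives a regular 12-gon of circumradius 2 (constant along its height) (area = (12/2)·2.000²·sin(360°/12) = 12.00 mm²); Taking the first minus the rest: starting from the 6×21.5 cube (129.00 mm²), the 17.5×30 cube at (-1.5, 6.5) partially overlaps it — only the 90.00 mm² overlap (of its 525.00 mm²) is removed, clipping the outline; the r=2 cylinder at (12, 11.5) misses the remaining region (no effect) — area = 39.00 mm². Overall, the cross-section is a single solid region. Net area = 39.00 mm².

39.00 mm²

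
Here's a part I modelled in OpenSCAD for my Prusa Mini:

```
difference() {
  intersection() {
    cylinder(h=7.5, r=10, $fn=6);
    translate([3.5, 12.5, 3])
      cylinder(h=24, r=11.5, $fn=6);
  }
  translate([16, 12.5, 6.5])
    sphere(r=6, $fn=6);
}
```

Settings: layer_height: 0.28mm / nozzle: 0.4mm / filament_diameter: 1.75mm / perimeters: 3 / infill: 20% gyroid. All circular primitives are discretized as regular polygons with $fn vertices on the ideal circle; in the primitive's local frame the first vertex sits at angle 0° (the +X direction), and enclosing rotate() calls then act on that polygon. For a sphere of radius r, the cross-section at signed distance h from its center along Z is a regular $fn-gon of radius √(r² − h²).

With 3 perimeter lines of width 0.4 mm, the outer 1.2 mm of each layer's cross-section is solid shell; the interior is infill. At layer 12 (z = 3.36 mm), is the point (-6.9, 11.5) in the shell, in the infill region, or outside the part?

outside

At z = 3.36 mm: the cylinder: section is a regular 6-gon, circumradius r=10; the r=11.5 cylinder at (3.5, 12.5) contributes a regular 6-gon of circumradius 11.5; After intersecting: the r=11.5 cylinder at (3.5, 12.5) partially overlaps the r=10 cylinder; clipping to the common part keeps 65.72 mm² — 1 connected region; the r=6 sphere at (16, 12.5) contributes a regular 6-gon of circumradius √(6²−3.14²) = 5.113; After the difference (first − rest): starting from that combined region, the r=6 sphere at (16, 12.5) misses the remaining region (no effect) — 1 connected region. Overall, the cross-section is a single solid region. The nearest boundary edge runs (-5.39, 7.98)→(-5.00, 8.66); distance from the point to it = 3.42 mm. The point is not inside any of the regions above, so it lies outside the cross-section (3.42 mm from the nearest boundary).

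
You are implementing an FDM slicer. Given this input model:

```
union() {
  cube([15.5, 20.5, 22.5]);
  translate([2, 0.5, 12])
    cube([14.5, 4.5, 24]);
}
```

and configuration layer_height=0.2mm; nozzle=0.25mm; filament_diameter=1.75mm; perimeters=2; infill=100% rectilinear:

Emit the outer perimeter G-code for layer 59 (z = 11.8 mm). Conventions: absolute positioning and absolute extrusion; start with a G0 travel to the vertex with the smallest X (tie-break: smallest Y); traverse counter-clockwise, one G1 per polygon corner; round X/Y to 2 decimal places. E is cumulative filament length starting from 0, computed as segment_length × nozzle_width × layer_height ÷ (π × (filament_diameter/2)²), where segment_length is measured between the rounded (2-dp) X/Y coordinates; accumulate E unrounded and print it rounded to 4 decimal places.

G0 X0.00 Y0.00 Z11.80
G1 X15.50 Y0.00 E0.3222
G1 X15.50 Y20.50 E0.7484
G1 X0.00 Y20.50 E1.0706
G1 X0.00 Y0.00 E1.4967

At z = 11.8 mm: the cube is present — its section is the full 15.5×20.5 rectangle; the cube at (2, 0.5) is not intersected at this z (z outside [12, 36]); Merging all regions: only the 15.5×20.5 cube is present, so the union is just that shape — 1 connected region. The outline is a single polygon with 4 vertices. Extrusion per mm of travel: 0.25 × 0.2 / (π × 0.875²) = 0.020788. Accumulating E over each segment gives final E = 1.4967.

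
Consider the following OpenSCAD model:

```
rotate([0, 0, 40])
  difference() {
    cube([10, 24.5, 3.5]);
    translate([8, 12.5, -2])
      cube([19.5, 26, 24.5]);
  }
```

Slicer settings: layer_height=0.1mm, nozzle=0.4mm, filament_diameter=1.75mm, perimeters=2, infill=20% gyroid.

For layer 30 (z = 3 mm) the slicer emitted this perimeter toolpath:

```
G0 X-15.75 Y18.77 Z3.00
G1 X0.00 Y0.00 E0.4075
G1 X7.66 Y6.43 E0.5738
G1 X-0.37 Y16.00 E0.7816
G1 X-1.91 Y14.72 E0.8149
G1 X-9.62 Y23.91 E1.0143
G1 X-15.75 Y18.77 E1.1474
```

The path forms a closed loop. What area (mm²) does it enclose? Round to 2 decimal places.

Apply the shoelace formula to the sequence of (X, Y) vertices; enclosed area = 221.00 mm².

221.00 mm²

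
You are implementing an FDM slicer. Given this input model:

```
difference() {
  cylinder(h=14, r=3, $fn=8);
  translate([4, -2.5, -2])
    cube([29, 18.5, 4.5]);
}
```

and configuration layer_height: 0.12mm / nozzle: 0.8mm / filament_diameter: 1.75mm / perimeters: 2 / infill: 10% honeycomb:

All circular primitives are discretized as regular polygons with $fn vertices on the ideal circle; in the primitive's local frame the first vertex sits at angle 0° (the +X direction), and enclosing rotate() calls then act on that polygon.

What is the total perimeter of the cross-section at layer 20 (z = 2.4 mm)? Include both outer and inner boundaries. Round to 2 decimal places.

18.37 mm

At z = 2.4 mm: the r=3 cylinder gives a regular 8-gon of circumradius 3 (constant along its height) (perimeter = 2·8·3.000·sin(180°/8) = 18.37 mm); the cube at (4, -2.5) (footprint 29×18.5) is included at this height (perimeter 95.00 mm); Taking the first minus the rest: starting from the r=3 cylinder, the 29×18.5 cube at (4, -2.5) misses the remaining region (no effect) — boundary = 18.37 mm. Overall, the cross-section is a single solid region. Total boundary length (outer) = 18.37 mm.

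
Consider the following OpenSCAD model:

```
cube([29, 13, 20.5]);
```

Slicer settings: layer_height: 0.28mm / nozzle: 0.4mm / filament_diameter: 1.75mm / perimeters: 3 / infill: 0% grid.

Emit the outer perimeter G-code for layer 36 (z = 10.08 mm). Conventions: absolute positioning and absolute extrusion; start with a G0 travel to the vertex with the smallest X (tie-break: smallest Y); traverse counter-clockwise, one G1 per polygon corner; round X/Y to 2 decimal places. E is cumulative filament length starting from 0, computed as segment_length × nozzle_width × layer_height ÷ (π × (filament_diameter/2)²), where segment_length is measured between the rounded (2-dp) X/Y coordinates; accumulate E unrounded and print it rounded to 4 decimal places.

G0 X0.00 Y0.00 Z10.08
G1 X29.00 Y0.00 E1.3504
G1 X29.00 Y13.00 E1.9557
G1 X0.00 Y13.00 E3.3061
G1 X0.00 Y0.00 E3.9114

At z = 10.08 mm: the cube (footprint 29×13) is included at this height. The outline is a single polygon with 4 vertices. Extrusion per mm of travel: 0.4 × 0.28 / (π × 0.875²) = 0.046564. Accumulating E over each segment gives final E = 3.9114.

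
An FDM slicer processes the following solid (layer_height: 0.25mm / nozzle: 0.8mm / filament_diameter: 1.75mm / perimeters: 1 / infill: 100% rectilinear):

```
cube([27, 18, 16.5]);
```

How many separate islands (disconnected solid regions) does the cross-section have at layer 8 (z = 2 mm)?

1

At z = 2 mm: the 27×18 cube contributes its full rectangle. Overall, the cross-section is a single solid region. Island count = 1.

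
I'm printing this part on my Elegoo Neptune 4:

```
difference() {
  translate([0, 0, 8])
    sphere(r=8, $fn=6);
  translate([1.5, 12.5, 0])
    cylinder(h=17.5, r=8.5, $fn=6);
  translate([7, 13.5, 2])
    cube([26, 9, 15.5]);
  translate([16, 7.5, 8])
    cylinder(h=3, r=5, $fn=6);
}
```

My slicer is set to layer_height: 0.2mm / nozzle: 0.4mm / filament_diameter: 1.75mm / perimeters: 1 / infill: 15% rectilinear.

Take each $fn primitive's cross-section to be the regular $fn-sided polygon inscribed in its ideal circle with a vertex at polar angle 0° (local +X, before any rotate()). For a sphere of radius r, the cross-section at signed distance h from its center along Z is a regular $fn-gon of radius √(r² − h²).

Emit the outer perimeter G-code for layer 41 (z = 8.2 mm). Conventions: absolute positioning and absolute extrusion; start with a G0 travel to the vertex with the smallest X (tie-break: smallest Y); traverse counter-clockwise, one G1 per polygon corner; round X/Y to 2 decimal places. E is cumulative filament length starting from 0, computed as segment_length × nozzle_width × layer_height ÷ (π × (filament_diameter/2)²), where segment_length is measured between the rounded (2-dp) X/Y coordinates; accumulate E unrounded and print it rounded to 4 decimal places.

G0 X-8.00 Y0.00 Z8.20
G1 X-4.00 Y-6.93 E0.2661
G1 X4.00 Y-6.93 E0.5322
G1 X8.00 Y0.00 E0.7983
G1 X5.03 Y5.14 E0.9958
G1 X-2.75 Y5.14 E1.2546
G1 X-3.78 Y6.93 E1.3232
G1 X-4.00 Y6.93 E1.3306
G1 X-8.00 Y0.00 E1.5967

At z = 8.2 mm: the r=8 sphere slices to a regular 6-gon of circumradius 7.997 (√(r²−h²) with h=0.2 from center); the r=8.5 cylinder at (1.5, 12.5) contributes a regular 6-gon of circumradius 8.5; the cube at (7, 13.5) (footprint 26×9) is included at this height; the cylinder at (16, 7.5): section is a regular 6-gon, circumradius r=5; After the difference (first − rest): starting from the r=8 sphere, the r=8.5 cylinder at (1.5, 12.5) partially overlaps it — only the 13.91 mm² overlap (of its 187.71 mm²) is removed, clipping the outline; the 26×9 cube at (7, 13.5) misses the remaining region (no effect); the r=5 cylinder at (16, 7.5) misses the remaining region (no effect) — 1 connected region. The outline is a single polygon with 8 vertices. Extrusion per mm of travel: 0.4 × 0.2 / (π × 0.875²) = 0.033260. Accumulating E over each segment gives final E = 1.5967.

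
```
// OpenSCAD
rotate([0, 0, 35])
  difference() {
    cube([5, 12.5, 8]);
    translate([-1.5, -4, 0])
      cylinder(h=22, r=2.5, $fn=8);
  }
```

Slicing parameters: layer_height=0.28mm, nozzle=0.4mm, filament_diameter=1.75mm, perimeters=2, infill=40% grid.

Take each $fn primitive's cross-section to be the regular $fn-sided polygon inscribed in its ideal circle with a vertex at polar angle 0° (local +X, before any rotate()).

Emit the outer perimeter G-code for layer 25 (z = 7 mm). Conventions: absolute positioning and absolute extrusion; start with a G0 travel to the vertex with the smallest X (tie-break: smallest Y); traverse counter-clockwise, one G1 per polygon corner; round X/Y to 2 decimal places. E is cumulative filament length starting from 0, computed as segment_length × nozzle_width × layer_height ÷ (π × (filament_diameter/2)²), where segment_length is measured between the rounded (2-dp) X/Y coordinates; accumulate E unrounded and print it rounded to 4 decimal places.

G0 X-7.17 Y10.24 Z7.00
G1 X0.00 Y0.00 E0.5821
G1 X4.10 Y2.87 E0.8151
G1 X-3.07 Y13.11 E1.3972
G1 X-7.17 Y10.24 E1.6302

At z = 7 mm: the cube is present — its section is the full 5×12.5 rectangle; the r=2.5 cylinder at (-1.5, -4) gives a regular 8-gon of circumradius 2.5 (constant along its height); Taking the first minus the rest: starting from the 5×12.5 cube, the r=2.5 cylinder at (-1.5, -4) misses the remaining region (no effect) — 1 connected region; (rotated 35° about Z; rotation is an isometry so areas/perimeters/island counts are preserved). The outline is a single polygon with 4 vertices. Extrusion per mm of travel: 0.4 × 0.28 / (π × 0.875²) = 0.046564. Accumulating E over each segment gives final E = 1.6302.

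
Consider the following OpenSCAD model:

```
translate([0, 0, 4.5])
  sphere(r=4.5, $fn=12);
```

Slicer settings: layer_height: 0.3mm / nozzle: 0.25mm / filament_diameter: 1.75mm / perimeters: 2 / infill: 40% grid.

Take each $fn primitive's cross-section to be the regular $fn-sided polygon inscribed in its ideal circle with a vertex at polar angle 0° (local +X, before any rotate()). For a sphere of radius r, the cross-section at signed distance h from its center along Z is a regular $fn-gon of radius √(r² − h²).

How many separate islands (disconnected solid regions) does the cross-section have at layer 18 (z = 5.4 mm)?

At z = 5.4 mm: the sphere: section is a regular 12-gon, circumradius = √(r²−h²) = √(4.5²−0.9²) = 4.409. Overall, the cross-section is a single solid region. Island count = 1.

1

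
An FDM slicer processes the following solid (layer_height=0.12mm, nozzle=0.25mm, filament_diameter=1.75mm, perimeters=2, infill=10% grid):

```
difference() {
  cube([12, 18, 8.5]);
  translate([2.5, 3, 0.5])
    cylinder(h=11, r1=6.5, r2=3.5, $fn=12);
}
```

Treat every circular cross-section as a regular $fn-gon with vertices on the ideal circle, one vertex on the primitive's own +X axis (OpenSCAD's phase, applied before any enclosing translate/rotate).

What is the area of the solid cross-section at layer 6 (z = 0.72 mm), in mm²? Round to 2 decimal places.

At z = 0.72 mm: the cube is present — its section is the full 12×18 rectangle (area 216.00 mm²); the cone at (2.5, 3): at t=0.020 of its height the radius interpolates to r₁+(r₂−r₁)t = 6.440, giving a regular 12-gon of that circumradius (area = (12/2)·6.440²·sin(360°/12) = 124.42 mm²); After the difference (first − rest): starting from the 12×18 cube (216.00 mm²), the cone at (2.5, 3) partially overlaps it — only the 71.98 mm² overlap (of its 124.42 mm²) is removed, clipping the outline — area = 144.02 mm². Overall, the cross-section is a single solid region. Net area = 144.02 mm².

144.02 mm²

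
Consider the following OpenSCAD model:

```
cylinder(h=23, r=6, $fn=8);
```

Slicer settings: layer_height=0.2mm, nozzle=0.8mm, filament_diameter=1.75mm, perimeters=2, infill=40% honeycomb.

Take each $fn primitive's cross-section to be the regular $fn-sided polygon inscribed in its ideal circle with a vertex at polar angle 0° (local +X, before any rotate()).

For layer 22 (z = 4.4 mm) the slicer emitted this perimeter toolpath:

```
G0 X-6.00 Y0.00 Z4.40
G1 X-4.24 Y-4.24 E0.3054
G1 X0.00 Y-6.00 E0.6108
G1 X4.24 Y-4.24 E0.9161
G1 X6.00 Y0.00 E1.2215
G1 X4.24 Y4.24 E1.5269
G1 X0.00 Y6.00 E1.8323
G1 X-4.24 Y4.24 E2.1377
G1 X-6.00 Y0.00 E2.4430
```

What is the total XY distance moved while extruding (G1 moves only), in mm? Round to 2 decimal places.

36.73 mm

Sum the Euclidean lengths of each G1 segment: total = 36.73 mm.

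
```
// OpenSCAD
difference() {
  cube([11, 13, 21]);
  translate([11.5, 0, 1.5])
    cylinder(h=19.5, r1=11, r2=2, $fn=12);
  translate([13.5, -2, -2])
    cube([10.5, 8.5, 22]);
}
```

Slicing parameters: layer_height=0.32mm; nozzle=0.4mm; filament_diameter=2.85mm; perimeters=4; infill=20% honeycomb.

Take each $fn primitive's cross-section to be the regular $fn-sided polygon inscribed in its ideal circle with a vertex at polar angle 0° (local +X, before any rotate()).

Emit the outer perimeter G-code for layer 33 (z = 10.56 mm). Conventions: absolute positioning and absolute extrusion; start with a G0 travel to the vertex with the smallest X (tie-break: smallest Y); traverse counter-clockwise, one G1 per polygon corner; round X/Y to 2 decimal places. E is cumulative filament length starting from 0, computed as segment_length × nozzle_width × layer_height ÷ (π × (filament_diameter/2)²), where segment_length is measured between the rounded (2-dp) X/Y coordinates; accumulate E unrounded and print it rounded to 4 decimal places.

At z = 10.56 mm: the 11×13 cube contributes its full rectangle; the cone at (11.5, 0) contributes a regular 12-gon of circumradius 6.818 (interpolated between r1=11 and r2=2 at t=0.465); the cube at (13.5, -2) (footprint 10.5×8.5) is included at this height; Subtracting the remaining from the first: starting from the 11×13 cube, the cone at (11.5, 0) partially overlaps it — only the 31.49 mm² overlap (of its 139.47 mm²) is removed, clipping the outline; the 10.5×8.5 cube at (13.5, -2) misses the remaining region (no effect) — 1 connected region. The outline is a single polygon with 7 vertices. Extrusion per mm of travel: 0.4 × 0.32 / (π × 1.425²) = 0.020065. Accumulating E over each segment gives final E = 0.9042.

G0 X0.00 Y0.00 Z10.56
G1 X4.68 Y0.00 E0.0939
G1 X5.60 Y3.41 E0.1648
G1 X8.09 Y5.90 E0.2354
G1 X11.00 Y6.68 E0.2959
G1 X11.00 Y13.00 E0.4227
G1 X0.00 Y13.00 E0.6434
G1 X0.00 Y0.00 E0.9042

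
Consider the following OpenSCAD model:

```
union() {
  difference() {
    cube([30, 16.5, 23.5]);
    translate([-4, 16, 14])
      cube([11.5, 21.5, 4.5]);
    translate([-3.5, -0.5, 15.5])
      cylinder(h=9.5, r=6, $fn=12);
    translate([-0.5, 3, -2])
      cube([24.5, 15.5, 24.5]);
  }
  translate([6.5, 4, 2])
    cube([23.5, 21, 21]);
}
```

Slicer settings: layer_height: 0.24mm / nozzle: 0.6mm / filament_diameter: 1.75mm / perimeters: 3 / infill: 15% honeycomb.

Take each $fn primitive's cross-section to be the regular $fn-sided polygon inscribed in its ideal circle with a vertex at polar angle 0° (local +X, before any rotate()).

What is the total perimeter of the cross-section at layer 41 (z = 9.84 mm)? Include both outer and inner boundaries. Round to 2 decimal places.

At z = 9.84 mm: the cube (footprint 30×16.5) is included at this height (perimeter 93.00 mm); the cube at (-4, 16) does not reach this height (z outside [14, 18.5]); the cylinder at (-3.5, -0.5) is not intersected at this z (z outside [15.5, 25]); the cube at (-0.5, 3) is present — its section is the full 24.5×15.5 rectangle (perimeter 80.00 mm); After the difference (first − rest): starting from the 30×16.5 cube, the 24.5×15.5 cube at (-0.5, 3) partially overlaps it — only the 324.00 mm² overlap (of its 379.75 mm²) is removed, clipping the outline — boundary = 93.00 mm; the 23.5×21 cube at (6.5, 4) contributes its full rectangle (perimeter 89.00 mm); Taking the union: the regions partially overlap (shared area 75.00 mm²), so the edge portions inside another operand are dropped and the merged outline is re-measured after clipping — boundary = 145.00 mm. Overall, the cross-section is a single solid region. Total boundary length (outer) = 145.00 mm.

145.00 mm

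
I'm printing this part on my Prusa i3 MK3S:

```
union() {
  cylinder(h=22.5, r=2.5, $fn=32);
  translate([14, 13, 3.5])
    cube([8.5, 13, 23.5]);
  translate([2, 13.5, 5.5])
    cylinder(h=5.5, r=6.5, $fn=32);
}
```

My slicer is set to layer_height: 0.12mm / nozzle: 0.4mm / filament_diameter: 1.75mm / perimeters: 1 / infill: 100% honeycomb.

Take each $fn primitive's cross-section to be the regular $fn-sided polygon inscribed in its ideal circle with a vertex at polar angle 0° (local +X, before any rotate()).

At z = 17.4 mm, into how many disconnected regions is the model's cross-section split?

2

At z = 17.4 mm: the r=2.5 cylinder contributes a regular 32-gon of circumradius 2.5; the cube at (14, 13) (footprint 8.5×13) is included at this height; the cylinder at (2, 13.5) does not reach this height (z outside [5.5, 11]); Combining (union): the 2 present regions are separate (no shared area or edge), so areas and boundary lengths simply add and each stays a separate island — 2 connected regions. The result has 2 disconnected regions.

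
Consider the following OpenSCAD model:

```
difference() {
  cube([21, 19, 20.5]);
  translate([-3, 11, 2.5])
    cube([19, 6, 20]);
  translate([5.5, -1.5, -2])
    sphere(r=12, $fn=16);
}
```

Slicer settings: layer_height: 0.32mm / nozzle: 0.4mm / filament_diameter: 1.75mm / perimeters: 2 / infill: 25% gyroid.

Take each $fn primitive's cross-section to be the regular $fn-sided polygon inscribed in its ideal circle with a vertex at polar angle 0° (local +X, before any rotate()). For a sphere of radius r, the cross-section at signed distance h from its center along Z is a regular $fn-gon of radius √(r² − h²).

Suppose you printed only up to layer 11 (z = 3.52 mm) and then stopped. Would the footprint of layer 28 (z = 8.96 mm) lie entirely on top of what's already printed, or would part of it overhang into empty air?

Compare the two slices. At z = 3.52: the 21×19 cube contributes its full rectangle (area 399.00 mm²); the cube at (-3, 11) (footprint 19×6) is included at this height (area 114.00 mm²); the sphere at (5.5, -1.5): section is a regular 16-gon, circumradius = √(r²−h²) = √(12²−5.52²) = 10.655 (area = (16/2)·10.655²·sin(360°/16) = 347.57 mm²); After the difference (first − rest): starting from the 21×19 cube (399.00 mm²), the 19×6 cube at (-3, 11) partially overlaps it — only the 96.00 mm² overlap (of its 114.00 mm²) is removed, clipping the outline; the r=12 sphere at (5.5, -1.5) partially overlaps it — only the 118.00 mm² overlap (of its 347.57 mm²) is removed, clipping the outline — area = 185.00 mm². At z = 8.96: the cube (footprint 21×19) is included at this height (area 399.00 mm²); the cube at (-3, 11) is present — its section is the full 19×6 rectangle (area 114.00 mm²); the r=12 sphere at (5.5, -1.5) contributes a regular 16-gon of circumradius √(12²−10.96²) = 4.887 (area = (16/2)·4.887²·sin(360°/16) = 73.10 mm²); After the difference (first − rest): starting from the 21×19 cube (399.00 mm²), the 19×6 cube at (-3, 11) partially overlaps it — only the 96.00 mm² overlap (of its 114.00 mm²) is removed, clipping the outline; the r=12 sphere at (5.5, -1.5) partially overlaps it — only the 22.34 mm² overlap (of its 73.10 mm²) is removed, clipping the outline — area = 280.66 mm². Checking containment: at z = 8.96 the cross-section extends beyond the z = 3.52 cross-section by about 95.66 mm².

part overhangs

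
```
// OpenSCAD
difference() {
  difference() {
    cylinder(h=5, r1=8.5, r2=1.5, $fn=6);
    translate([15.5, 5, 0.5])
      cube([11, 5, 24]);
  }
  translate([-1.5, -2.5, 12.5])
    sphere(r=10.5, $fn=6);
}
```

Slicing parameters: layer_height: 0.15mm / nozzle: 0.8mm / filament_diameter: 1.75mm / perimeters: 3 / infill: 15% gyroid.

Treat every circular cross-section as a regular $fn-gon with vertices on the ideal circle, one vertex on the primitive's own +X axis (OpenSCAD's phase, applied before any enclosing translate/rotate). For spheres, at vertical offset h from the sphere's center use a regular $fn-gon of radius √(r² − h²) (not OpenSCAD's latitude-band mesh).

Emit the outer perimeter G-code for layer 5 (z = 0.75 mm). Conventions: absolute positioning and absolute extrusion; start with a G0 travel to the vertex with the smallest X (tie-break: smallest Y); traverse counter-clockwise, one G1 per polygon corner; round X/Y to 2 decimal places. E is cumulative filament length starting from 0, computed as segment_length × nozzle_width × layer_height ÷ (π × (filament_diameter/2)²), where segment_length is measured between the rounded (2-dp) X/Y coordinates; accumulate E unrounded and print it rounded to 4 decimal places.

G0 X-7.45 Y0.00 Z0.75
G1 X-3.73 Y-6.45 E0.3715
G1 X3.73 Y-6.45 E0.7437
G1 X7.45 Y0.00 E1.1151
G1 X3.73 Y6.45 E1.4866
G1 X-3.72 Y6.45 E1.8583
G1 X-7.45 Y0.00 E2.2300

At z = 0.75 mm: the cone contributes a regular 6-gon of circumradius 7.450 (interpolated between r1=8.5 and r2=1.5 at t=0.150); the 11×5 cube at (15.5, 5) contributes its full rectangle; Subtracting the remaining from the first: starting from the cone, the 11×5 cube at (15.5, 5) misses the remaining region (no effect) — 1 connected region; the sphere at (-1.5, -2.5) does not reach this height (|z−center|=11.750 > r=10.5); Subtracting the remaining from the first: none of the subtracted shapes is present at this height, so the result so far is unchanged — 1 connected region. The outline is a single polygon with 6 vertices. Extrusion per mm of travel: 0.8 × 0.15 / (π × 0.875²) = 0.049890. Accumulating E over each segment gives final E = 2.2300.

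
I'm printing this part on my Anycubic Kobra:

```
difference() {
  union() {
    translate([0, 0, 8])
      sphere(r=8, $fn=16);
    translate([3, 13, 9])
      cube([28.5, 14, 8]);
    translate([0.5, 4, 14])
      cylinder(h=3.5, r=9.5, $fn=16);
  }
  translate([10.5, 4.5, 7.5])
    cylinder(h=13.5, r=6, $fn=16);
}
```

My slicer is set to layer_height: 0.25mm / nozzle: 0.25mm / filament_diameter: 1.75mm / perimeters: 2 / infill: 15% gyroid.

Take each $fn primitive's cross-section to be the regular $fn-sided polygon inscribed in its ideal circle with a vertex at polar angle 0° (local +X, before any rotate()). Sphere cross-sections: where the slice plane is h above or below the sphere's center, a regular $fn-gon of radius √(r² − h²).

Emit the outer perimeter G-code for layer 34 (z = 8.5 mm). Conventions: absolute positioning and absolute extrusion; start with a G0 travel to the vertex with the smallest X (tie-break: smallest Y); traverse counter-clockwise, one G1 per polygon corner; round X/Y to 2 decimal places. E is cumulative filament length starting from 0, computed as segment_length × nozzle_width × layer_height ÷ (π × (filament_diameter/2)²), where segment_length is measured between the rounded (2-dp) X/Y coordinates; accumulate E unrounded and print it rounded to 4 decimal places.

At z = 8.5 mm: the r=8 sphere slices to a regular 16-gon of circumradius 7.984 (√(r²−h²) with h=0.5 from center); the cube at (3, 13) does not reach this height (z outside [9, 17]); the cylinder at (0.5, 4) does not reach this height (z outside [14, 17.5]); Merging all regions: only the r=8 sphere is present, so the union is just that shape — 1 connected region; the r=6 cylinder at (10.5, 4.5) gives a regular 16-gon of circumradius 6 (constant along its height); After the difference (first − rest): starting from that combined region, the r=6 cylinder at (10.5, 4.5) partially overlaps it — only the 12.40 mm² overlap (of its 110.21 mm²) is removed, clipping the outline — 1 connected region. The outline is a single polygon with 18 vertices. Extrusion per mm of travel: 0.25 × 0.25 / (π × 0.875²) = 0.025984. Accumulating E over each segment gives final E = 1.3030.

G0 X-7.98 Y0.00 Z8.50
G1 X-7.38 Y-3.06 E0.0810
G1 X-5.65 Y-5.65 E0.1620
G1 X-3.06 Y-7.38 E0.2429
G1 X0.00 Y-7.98 E0.3239
G1 X3.06 Y-7.38 E0.4049
G1 X5.65 Y-5.65 E0.4859
G1 X7.38 Y-3.06 E0.5668
G1 X7.83 Y-0.79 E0.6269
G1 X6.26 Y0.26 E0.6760
G1 X4.96 Y2.20 E0.7367
G1 X4.50 Y4.50 E0.7976
G1 X4.84 Y6.19 E0.8424
G1 X3.06 Y7.38 E0.8981
G1 X0.00 Y7.98 E0.9791
G1 X-3.06 Y7.38 E1.0601
G1 X-5.65 Y5.65 E1.1411
G1 X-7.38 Y3.06 E1.2220
G1 X-7.98 Y0.00 E1.3030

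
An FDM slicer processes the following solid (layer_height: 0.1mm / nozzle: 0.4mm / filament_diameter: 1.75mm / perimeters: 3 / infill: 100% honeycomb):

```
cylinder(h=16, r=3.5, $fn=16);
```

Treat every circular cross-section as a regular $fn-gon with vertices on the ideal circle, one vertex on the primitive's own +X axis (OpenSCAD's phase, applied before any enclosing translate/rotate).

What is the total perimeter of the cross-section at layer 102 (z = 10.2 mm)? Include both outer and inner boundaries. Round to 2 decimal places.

At z = 10.2 mm: the cylinder: section is a regular 16-gon, circumradius r=3.5 (perimeter = 2·16·3.500·sin(180°/16) = 21.85 mm). Overall, the cross-section is a single solid region. Total boundary length (outer) = 21.85 mm.

21.85 mm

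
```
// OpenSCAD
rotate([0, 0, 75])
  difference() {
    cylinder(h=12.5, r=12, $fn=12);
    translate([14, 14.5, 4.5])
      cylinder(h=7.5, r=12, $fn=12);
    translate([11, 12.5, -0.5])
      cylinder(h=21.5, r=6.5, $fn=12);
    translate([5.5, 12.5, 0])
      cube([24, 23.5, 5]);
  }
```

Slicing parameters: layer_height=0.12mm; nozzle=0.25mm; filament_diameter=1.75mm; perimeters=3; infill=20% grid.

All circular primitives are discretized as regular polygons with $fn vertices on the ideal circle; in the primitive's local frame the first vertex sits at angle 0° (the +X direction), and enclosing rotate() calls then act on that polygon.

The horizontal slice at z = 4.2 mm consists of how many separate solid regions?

1

At z = 4.2 mm: the cylinder: section is a regular 12-gon, circumradius r=12; the cylinder at (14, 14.5) is absent (z outside [4.5, 12]); the r=6.5 cylinder at (11, 12.5) gives a regular 12-gon of circumradius 6.5 (constant along its height); the cube at (5.5, 12.5) is present — its section is the full 24×23.5 rectangle; Subtracting the remaining from the first: starting from the r=12 cylinder, the r=6.5 cylinder at (11, 12.5) partially overlaps it — only the 6.46 mm² overlap (of its 126.75 mm²) is removed, clipping the outline; the 24×23.5 cube at (5.5, 12.5) misses the remaining region (no effect) — 1 connected region; (whole slice rotated 75° about Z — lengths, areas and connectivity unchanged). The result has 1 disconnected region.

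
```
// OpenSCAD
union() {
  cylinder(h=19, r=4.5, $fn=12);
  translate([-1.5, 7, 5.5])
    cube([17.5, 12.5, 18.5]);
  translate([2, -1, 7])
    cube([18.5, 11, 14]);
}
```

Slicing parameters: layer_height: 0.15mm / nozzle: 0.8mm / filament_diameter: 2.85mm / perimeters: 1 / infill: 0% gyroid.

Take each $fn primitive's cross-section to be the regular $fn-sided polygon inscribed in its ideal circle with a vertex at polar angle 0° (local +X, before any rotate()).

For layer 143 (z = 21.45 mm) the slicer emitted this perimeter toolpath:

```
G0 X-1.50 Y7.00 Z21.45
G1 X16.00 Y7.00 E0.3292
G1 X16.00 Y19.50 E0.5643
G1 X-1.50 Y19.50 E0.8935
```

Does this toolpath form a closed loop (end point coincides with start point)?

Start point (G0): (-1.50, 7.00). End point (last G1): the path does not return to the start — open.

no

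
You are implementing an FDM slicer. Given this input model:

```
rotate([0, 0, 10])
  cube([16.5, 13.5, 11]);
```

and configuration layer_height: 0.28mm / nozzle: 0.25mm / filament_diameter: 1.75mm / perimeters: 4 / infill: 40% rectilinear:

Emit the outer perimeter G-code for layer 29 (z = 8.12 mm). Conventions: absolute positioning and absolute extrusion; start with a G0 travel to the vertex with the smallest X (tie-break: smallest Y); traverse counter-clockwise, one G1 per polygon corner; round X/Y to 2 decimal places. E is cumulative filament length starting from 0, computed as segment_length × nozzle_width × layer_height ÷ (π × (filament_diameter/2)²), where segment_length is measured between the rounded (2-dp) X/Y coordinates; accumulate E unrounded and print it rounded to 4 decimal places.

At z = 8.12 mm: the cube is present — its section is the full 16.5×13.5 rectangle; (rotated 10° about Z; rotation is an isometry so areas/perimeters/island counts are preserved). The outline is a single polygon with 4 vertices. Extrusion per mm of travel: 0.25 × 0.28 / (π × 0.875²) = 0.029103. Accumulating E over each segment gives final E = 1.7459.

G0 X-2.34 Y13.29 Z8.12
G1 X0.00 Y0.00 E0.3927
G1 X16.25 Y2.87 E0.8730
G1 X13.91 Y16.16 E1.2657
G1 X-2.34 Y13.29 E1.7459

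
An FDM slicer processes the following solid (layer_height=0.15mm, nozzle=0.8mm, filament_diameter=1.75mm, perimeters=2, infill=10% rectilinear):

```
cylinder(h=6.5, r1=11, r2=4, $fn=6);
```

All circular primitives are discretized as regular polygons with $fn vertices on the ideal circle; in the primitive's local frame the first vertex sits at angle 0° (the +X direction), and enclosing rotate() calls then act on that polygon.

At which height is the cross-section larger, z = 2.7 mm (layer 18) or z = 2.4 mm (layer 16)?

Layer 18 (z = 2.7): the cone contributes a regular 6-gon of circumradius 8.092 (interpolated between r1=11 and r2=4 at t=0.415) (area = (6/2)·8.092²·sin(360°/6) = 170.14 mm²). So its area = 170.14 mm². Layer 16 (z = 2.4): the cone (r1=11→r2=4) has section circumradius 8.415 here — a regular 6-gon (area = (6/2)·8.415²·sin(360°/6) = 183.99 mm²). So its area = 183.99 mm². Layer 16 is larger (183.99 vs 170.14 mm²).

layer 16 (z = 2.4 mm)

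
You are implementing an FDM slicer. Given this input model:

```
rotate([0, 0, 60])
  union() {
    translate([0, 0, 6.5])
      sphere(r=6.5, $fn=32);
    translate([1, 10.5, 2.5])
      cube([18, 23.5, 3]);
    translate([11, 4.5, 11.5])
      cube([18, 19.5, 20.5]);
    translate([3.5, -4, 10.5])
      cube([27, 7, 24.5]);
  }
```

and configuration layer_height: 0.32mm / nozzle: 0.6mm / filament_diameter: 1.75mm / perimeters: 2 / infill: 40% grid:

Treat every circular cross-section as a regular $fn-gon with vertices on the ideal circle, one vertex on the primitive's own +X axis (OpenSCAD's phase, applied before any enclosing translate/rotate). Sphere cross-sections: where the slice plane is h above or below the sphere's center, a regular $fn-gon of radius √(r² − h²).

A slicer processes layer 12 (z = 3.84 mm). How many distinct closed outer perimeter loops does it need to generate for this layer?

2

At z = 3.84 mm: the r=6.5 sphere contributes a regular 32-gon of circumradius √(6.5²−2.66²) = 5.931; the cube at (1, 10.5) is present — its section is the full 18×23.5 rectangle; the cube at (11, 4.5) is not intersected at this z (z outside [11.5, 32]); the cube at (3.5, -4) is absent (z outside [10.5, 35]); Combining (union): the 2 present regions are separate (no shared area or edge), so areas and boundary lengths simply add and each stays a separate island — 2 connected regions; (rotated 60° about Z; rotation is an isometry so areas/perimeters/island counts are preserved). The result has 2 disconnected regions.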